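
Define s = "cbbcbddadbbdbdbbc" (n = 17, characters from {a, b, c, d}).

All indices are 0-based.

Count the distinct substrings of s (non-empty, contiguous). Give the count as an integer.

129

sorted suffixes:
  #0 SA[0]=7  'adbbdbdbbc'
  #1 SA[1]=14  'bbc'
  #2 SA[2]=1  'bbcbddadbbdbdbbc'
  #3 SA[3]=9  'bbdbdbbc'
  #4 SA[4]=15  'bc'
  #5 SA[5]=2  'bcbddadbbdbdbbc'
  #6 SA[6]=12  'bdbbc'
  #7 SA[7]=10  'bdbdbbc'
  #8 SA[8]=4  'bddadbbdbdbbc'
  #9 SA[9]=16  'c'
  #10 SA[10]=0  'cbbcbddadbbdbdbbc'
  #11 SA[11]=3  'cbddadbbdbdbbc'
  #12 SA[12]=6  'dadbbdbdbbc'
  #13 SA[13]=13  'dbbc'
  #14 SA[14]=8  'dbbdbdbbc'
  #15 SA[15]=11  'dbdbbc'
  #16 SA[16]=5  'ddadbbdbdbbc'

SA = [7, 14, 1, 9, 15, 2, 12, 10, 4, 16, 0, 3, 6, 13, 8, 11, 5]
[i] adj suffixes → lcp
  [1] 7/14 → 0 ('')
  [2] 14/1 → 3 ('bbc')
  [3] 1/9 → 2 ('bb')
  [4] 9/15 → 1 ('b')
  [5] 15/2 → 2 ('bc')
  [6] 2/12 → 1 ('b')
  [7] 12/10 → 3 ('bdb')
  [8] 10/4 → 2 ('bd')
  [9] 4/16 → 0 ('')
  [10] 16/0 → 1 ('c')
  [11] 0/3 → 2 ('cb')
  [12] 3/6 → 0 ('')
  [13] 6/13 → 1 ('d')
  [14] 13/8 → 3 ('dbb')
  [15] 8/11 → 2 ('db')
  [16] 11/5 → 1 ('d')

n(n+1)/2 = 17·18/2 = 153
Σ LCP = 0 + 0 + 3 + 2 + 1 + 2 + 1 + 3 + 2 + 0 + 1 + 2 + 0 + 1 + 3 + 2 + 1 = 24
distinct = 153 − 24 = 129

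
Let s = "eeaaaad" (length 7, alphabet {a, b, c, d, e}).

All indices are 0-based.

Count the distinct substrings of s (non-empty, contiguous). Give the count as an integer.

21

sorted suffixes:
  #0 SA[0]=2  'aaaad'
  #1 SA[1]=3  'aaad'
  #2 SA[2]=4  'aad'
  #3 SA[3]=5  'ad'
  #4 SA[4]=6  'd'
  #5 SA[5]=1  'eaaaad'
  #6 SA[6]=0  'eeaaaad'

SA = [2, 3, 4, 5, 6, 1, 0]
[i] adj suffixes → lcp
  [1] 2/3 → 3 ('aaa')
  [2] 3/4 → 2 ('aa')
  [3] 4/5 → 1 ('a')
  [4] 5/6 → 0 ('')
  [5] 6/1 → 0 ('')
  [6] 1/0 → 1 ('e')

n(n+1)/2 = 7·8/2 = 28
Σ LCP = 0 + 3 + 2 + 1 + 0 + 0 + 1 = 7
distinct = 28 − 7 = 21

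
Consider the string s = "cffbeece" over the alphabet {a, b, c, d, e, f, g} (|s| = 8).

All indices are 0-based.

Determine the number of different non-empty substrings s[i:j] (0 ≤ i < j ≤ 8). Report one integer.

rank | idx | suffix
   0 |   3 | beece
   1 |   6 | ce
   2 |   0 | cffbeece
   3 |   7 | e
   4 |   5 | ece
   5 |   4 | eece
   6 |   2 | fbeece
   7 |   1 | ffbeece

SA = [3, 6, 0, 7, 5, 4, 2, 1]
i: (SA[i-1],SA[i]) lcp shared
  1: (3,6) 0 ''
  2: (6,0) 1 'c'
  3: (0,7) 0 ''
  4: (7,5) 1 'e'
  5: (5,4) 1 'e'
  6: (4,2) 0 ''
  7: (2,1) 1 'f'

n(n+1)/2 = 8·9/2 = 36
Σ LCP = 0 + 0 + 1 + 0 + 1 + 1 + 0 + 1 = 4
distinct = 36 − 4 = 32

32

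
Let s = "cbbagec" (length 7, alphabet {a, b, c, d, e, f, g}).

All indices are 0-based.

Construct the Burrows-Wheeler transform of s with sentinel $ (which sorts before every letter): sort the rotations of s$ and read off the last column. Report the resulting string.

cbbce$ga

rank  rotation  last
    0  $cbbagec  c
    1  agec$cbb  b
    2  bagec$cb  b
    3  bbagec$c  c
    4  c$cbbage  e
    5  cbbagec$  $
    6  ec$cbbag  g
    7  gec$cbba  a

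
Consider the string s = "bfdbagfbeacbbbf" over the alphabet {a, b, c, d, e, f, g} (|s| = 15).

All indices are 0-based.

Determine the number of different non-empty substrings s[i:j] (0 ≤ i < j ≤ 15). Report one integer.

sorted suffixes:
  #0 SA[0]=9  'acbbbf'
  #1 SA[1]=4  'agfbeacbbbf'
  #2 SA[2]=3  'bagfbeacbbbf'
  #3 SA[3]=11  'bbbf'
  #4 SA[4]=12  'bbf'
  #5 SA[5]=7  'beacbbbf'
  #6 SA[6]=13  'bf'
  #7 SA[7]=0  'bfdbagfbeacbbbf'
  #8 SA[8]=10  'cbbbf'
  #9 SA[9]=2  'dbagfbeacbbbf'
  #10 SA[10]=8  'eacbbbf'
  #11 SA[11]=14  'f'
  #12 SA[12]=6  'fbeacbbbf'
  #13 SA[13]=1  'fdbagfbeacbbbf'
  #14 SA[14]=5  'gfbeacbbbf'

SA = [9, 4, 3, 11, 12, 7, 13, 0, 10, 2, 8, 14, 6, 1, 5]
i: (SA[i-1],SA[i]) lcp shared
  1: (9,4) 1 'a'
  2: (4,3) 0 ''
  3: (3,11) 1 'b'
  4: (11,12) 2 'bb'
  5: (12,7) 1 'b'
  6: (7,13) 1 'b'
  7: (13,0) 2 'bf'
  8: (0,10) 0 ''
  9: (10,2) 0 ''
  10: (2,8) 0 ''
  11: (8,14) 0 ''
  12: (14,6) 1 'f'
  13: (6,1) 1 'f'
  14: (1,5) 0 ''

n(n+1)/2 = 15·16/2 = 120
Σ LCP = 0 + 1 + 0 + 1 + 2 + 1 + 1 + 2 + 0 + 0 + 0 + 0 + 1 + 1 + 0 = 10
distinct = 120 − 10 = 110

110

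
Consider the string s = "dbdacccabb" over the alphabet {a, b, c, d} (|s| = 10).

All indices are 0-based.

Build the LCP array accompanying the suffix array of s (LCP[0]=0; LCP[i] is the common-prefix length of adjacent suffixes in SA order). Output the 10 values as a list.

sorted suffixes:
  #0 SA[0]=7  'abb'
  #1 SA[1]=3  'acccabb'
  #2 SA[2]=9  'b'
  #3 SA[3]=8  'bb'
  #4 SA[4]=1  'bdacccabb'
  #5 SA[5]=6  'cabb'
  #6 SA[6]=5  'ccabb'
  #7 SA[7]=4  'cccabb'
  #8 SA[8]=2  'dacccabb'
  #9 SA[9]=0  'dbdacccabb'

SA = [7, 3, 9, 8, 1, 6, 5, 4, 2, 0]
rank  pair      lcp
   1  s[7:],s[3:]  1  'a'
   2  s[3:],s[9:]  0  ''
   3  s[9:],s[8:]  1  'b'
   4  s[8:],s[1:]  1  'b'
   5  s[1:],s[6:]  0  ''
   6  s[6:],s[5:]  1  'c'
   7  s[5:],s[4:]  2  'cc'
   8  s[4:],s[2:]  0  ''
   9  s[2:],s[0:]  1  'd'

[0, 1, 0, 1, 1, 0, 1, 2, 0, 1]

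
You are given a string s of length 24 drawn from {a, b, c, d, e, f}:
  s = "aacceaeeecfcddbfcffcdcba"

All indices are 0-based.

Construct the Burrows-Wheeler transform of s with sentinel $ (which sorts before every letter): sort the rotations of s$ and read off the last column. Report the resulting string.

rank  rotation                   last
    0  $aacceaeeecfcddbfcffcdcba  a
    1  a$aacceaeeecfcddbfcffcdcb  b
    2  aacceaeeecfcddbfcffcdcba$  $
    3  acceaeeecfcddbfcffcdcba$a  a
    4  aeeecfcddbfcffcdcba$aacce  e
    5  ba$aacceaeeecfcddbfcffcdc  c
    6  bfcffcdcba$aacceaeeecfcdd  d
    7  cba$aacceaeeecfcddbfcffcd  d
    8  cceaeeecfcddbfcffcdcba$aa  a
    9  cdcba$aacceaeeecfcddbfcff  f
   10  cddbfcffcdcba$aacceaeeecf  f
   11  ceaeeecfcddbfcffcdcba$aac  c
   12  cfcddbfcffcdcba$aacceaeee  e
   13  cffcdcba$aacceaeeecfcddbf  f
   14  dbfcffcdcba$aacceaeeecfcd  d
   15  dcba$aacceaeeecfcddbfcffc  c
   16  ddbfcffcdcba$aacceaeeecfc  c
   17  eaeeecfcddbfcffcdcba$aacc  c
   18  ecfcddbfcffcdcba$aacceaee  e
   19  eecfcddbfcffcdcba$aacceae  e
   20  eeecfcddbfcffcdcba$aaccea  a
   21  fcdcba$aacceaeeecfcddbfcf  f
   22  fcddbfcffcdcba$aacceaeeec  c
   23  fcffcdcba$aacceaeeecfcddb  b
   24  ffcdcba$aacceaeeecfcddbfc  c

ab$aecddaffcefdccceeafcbc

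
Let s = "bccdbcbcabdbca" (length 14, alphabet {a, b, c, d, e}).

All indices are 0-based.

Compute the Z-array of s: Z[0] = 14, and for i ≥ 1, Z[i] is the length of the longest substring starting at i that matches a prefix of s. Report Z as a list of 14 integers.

[14, 0, 0, 0, 2, 0, 2, 0, 0, 1, 0, 2, 0, 0]

Z[0]=14
i=1: outside box; Z[1]=0
i=2: outside box; Z[2]=0
i=3: outside box; Z[3]=0
i=4: outside box; Z[4]=2 extend→box=[4,6)
i=5: min(r-i=1, Z[1]=0)=0; Z[5]=0
i=6: outside box; Z[6]=2 extend→box=[6,8)
i=7: min(r-i=1, Z[1]=0)=0; Z[7]=0
i=8: outside box; Z[8]=0
i=9: outside box; Z[9]=1 extend→box=[9,10)
i=10: outside box; Z[10]=0
i=11: outside box; Z[11]=2 extend→box=[11,13)
i=12: min(r-i=1, Z[1]=0)=0; Z[12]=0
i=13: outside box; Z[13]=0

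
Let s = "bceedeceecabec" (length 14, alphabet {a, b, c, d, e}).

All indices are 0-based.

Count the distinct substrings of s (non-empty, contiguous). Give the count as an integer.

91

rank | idx | suffix
   0 |  10 | abec
   1 |   0 | bceedeceecabec
   2 |  11 | bec
   3 |  13 | c
   4 |   9 | cabec
   5 |   6 | ceecabec
   6 |   1 | ceedeceecabec
   7 |   4 | deceecabec
   8 |  12 | ec
   9 |   8 | ecabec
  10 |   5 | eceecabec
  11 |   3 | edeceecabec
  12 |   7 | eecabec
  13 |   2 | eedeceecabec

SA = [10, 0, 11, 13, 9, 6, 1, 4, 12, 8, 5, 3, 7, 2]
i: (SA[i-1],SA[i]) lcp shared
  1: (10,0) 0 ''
  2: (0,11) 1 'b'
  3: (11,13) 0 ''
  4: (13,9) 1 'c'
  5: (9,6) 1 'c'
  6: (6,1) 3 'cee'
  7: (1,4) 0 ''
  8: (4,12) 0 ''
  9: (12,8) 2 'ec'
  10: (8,5) 2 'ec'
  11: (5,3) 1 'e'
  12: (3,7) 1 'e'
  13: (7,2) 2 'ee'

n(n+1)/2 = 14·15/2 = 105
Σ LCP = 0 + 0 + 1 + 0 + 1 + 1 + 3 + 0 + 0 + 2 + 2 + 1 + 1 + 2 = 14
distinct = 105 − 14 = 91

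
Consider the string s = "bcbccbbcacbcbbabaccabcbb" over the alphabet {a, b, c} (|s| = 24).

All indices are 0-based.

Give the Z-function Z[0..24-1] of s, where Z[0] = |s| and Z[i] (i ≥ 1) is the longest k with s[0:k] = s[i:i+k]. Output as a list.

[24, 0, 2, 0, 0, 1, 2, 0, 0, 0, 3, 0, 1, 1, 0, 1, 0, 0, 0, 0, 3, 0, 1, 1]

Z[0]=24
i=1: i≥r, start 0; Z[1]=0
i=2: i≥r, start 0; Z[2]=2 extend→box=[2,4)
i=3: min(r-i=1, Z[1]=0)=0; Z[3]=0
i=4: i≥r, start 0; Z[4]=0
i=5: i≥r, start 0; Z[5]=1 extend→box=[5,6)
i=6: i≥r, start 0; Z[6]=2 extend→box=[6,8)
i=7: min(r-i=1, Z[1]=0)=0; Z[7]=0
i=8: i≥r, start 0; Z[8]=0
i=9: i≥r, start 0; Z[9]=0
i=10: i≥r, start 0; Z[10]=3 extend→box=[10,13)
i=11: min(r-i=2, Z[1]=0)=0; Z[11]=0
i=12: min(r-i=1, Z[2]=2)=1; Z[12]=1
i=13: i≥r, start 0; Z[13]=1 extend→box=[13,14)
i=14: i≥r, start 0; Z[14]=0
i=15: i≥r, start 0; Z[15]=1 extend→box=[15,16)
i=16: i≥r, start 0; Z[16]=0
i=17: i≥r, start 0; Z[17]=0
i=18: i≥r, start 0; Z[18]=0
i=19: i≥r, start 0; Z[19]=0
i=20: i≥r, start 0; Z[20]=3 extend→box=[20,23)
i=21: min(r-i=2, Z[1]=0)=0; Z[21]=0
i=22: min(r-i=1, Z[2]=2)=1; Z[22]=1
i=23: i≥r, start 0; Z[23]=1 extend→box=[23,24)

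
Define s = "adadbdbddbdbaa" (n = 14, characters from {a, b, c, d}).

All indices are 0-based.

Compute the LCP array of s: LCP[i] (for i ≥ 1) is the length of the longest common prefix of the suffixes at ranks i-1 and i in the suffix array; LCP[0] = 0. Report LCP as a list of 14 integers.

[0, 1, 1, 2, 0, 1, 3, 2, 0, 1, 2, 4, 3, 1]

rank→(start, suffix):
  0 → (13, 'a')
  1 → (12, 'aa')
  2 → (0, 'adadbdbddbdbaa')
  3 → (2, 'adbdbddbdbaa')
  4 → (11, 'baa')
  5 → (9, 'bdbaa')
  6 → (4, 'bdbddbdbaa')
  7 → (6, 'bddbdbaa')
  8 → (1, 'dadbdbddbdbaa')
  9 → (10, 'dbaa')
  10 → (8, 'dbdbaa')
  11 → (3, 'dbdbddbdbaa')
  12 → (5, 'dbddbdbaa')
  13 → (7, 'ddbdbaa')

SA = [13, 12, 0, 2, 11, 9, 4, 6, 1, 10, 8, 3, 5, 7]
i: (SA[i-1],SA[i]) lcp shared
  1: (13,12) 1 'a'
  2: (12,0) 1 'a'
  3: (0,2) 2 'ad'
  4: (2,11) 0 ''
  5: (11,9) 1 'b'
  6: (9,4) 3 'bdb'
  7: (4,6) 2 'bd'
  8: (6,1) 0 ''
  9: (1,10) 1 'd'
  10: (10,8) 2 'db'
  11: (8,3) 4 'dbdb'
  12: (3,5) 3 'dbd'
  13: (5,7) 1 'd'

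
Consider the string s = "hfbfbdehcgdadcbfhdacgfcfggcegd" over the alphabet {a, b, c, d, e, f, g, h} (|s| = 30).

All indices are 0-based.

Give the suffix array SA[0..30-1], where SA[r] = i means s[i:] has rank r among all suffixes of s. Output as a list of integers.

[18, 11, 4, 2, 14, 13, 26, 22, 8, 19, 29, 17, 10, 12, 5, 27, 6, 3, 1, 21, 23, 15, 25, 28, 9, 20, 24, 7, 16, 0]

rank→(start, suffix):
  0 → (18, 'acgfcfggcegd')
  1 → (11, 'adcbfhdacgfcfggcegd')
  2 → (4, 'bdehcgdadcbfhdacgfcfggcegd')
  3 → (2, 'bfbdehcgdadcbfhdacgfcfggcegd')
  4 → (14, 'bfhdacgfcfggcegd')
  5 → (13, 'cbfhdacgfcfggcegd')
  6 → (26, 'cegd')
  7 → (22, 'cfggcegd')
  8 → (8, 'cgdadcbfhdacgfcfggcegd')
  9 → (19, 'cgfcfggcegd')
  10 → (29, 'd')
  11 → (17, 'dacgfcfggcegd')
  12 → (10, 'dadcbfhdacgfcfggcegd')
  13 → (12, 'dcbfhdacgfcfggcegd')
  14 → (5, 'dehcgdadcbfhdacgfcfggcegd')
  15 → (27, 'egd')
  16 → (6, 'ehcgdadcbfhdacgfcfggcegd')
  17 → (3, 'fbdehcgdadcbfhdacgfcfggcegd')
  18 → (1, 'fbfbdehcgdadcbfhdacgfcfggcegd')
  19 → (21, 'fcfggcegd')
  20 → (23, 'fggcegd')
  21 → (15, 'fhdacgfcfggcegd')
  22 → (25, 'gcegd')
  23 → (28, 'gd')
  24 → (9, 'gdadcbfhdacgfcfggcegd')
  25 → (20, 'gfcfggcegd')
  26 → (24, 'ggcegd')
  27 → (7, 'hcgdadcbfhdacgfcfggcegd')
  28 → (16, 'hdacgfcfggcegd')
  29 → (0, 'hfbfbdehcgdadcbfhdacgfcfggcegd')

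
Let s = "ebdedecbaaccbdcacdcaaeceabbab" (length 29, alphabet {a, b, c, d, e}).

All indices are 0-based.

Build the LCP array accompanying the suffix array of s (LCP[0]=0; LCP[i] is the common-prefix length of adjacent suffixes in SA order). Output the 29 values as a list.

rank→(start, suffix):
  0 → (8, 'aaccbdcacdcaaeceabbab')
  1 → (19, 'aaeceabbab')
  2 → (27, 'ab')
  3 → (24, 'abbab')
  4 → (9, 'accbdcacdcaaeceabbab')
  5 → (15, 'acdcaaeceabbab')
  6 → (20, 'aeceabbab')
  7 → (28, 'b')
  8 → (7, 'baaccbdcacdcaaeceabbab')
  9 → (26, 'bab')
  10 → (25, 'bbab')
  11 → (12, 'bdcacdcaaeceabbab')
  12 → (1, 'bdedecbaaccbdcacdcaaeceabbab')
  13 → (18, 'caaeceabbab')
  14 → (14, 'cacdcaaeceabbab')
  15 → (6, 'cbaaccbdcacdcaaeceabbab')
  16 → (11, 'cbdcacdcaaeceabbab')
  17 → (10, 'ccbdcacdcaaeceabbab')
  18 → (16, 'cdcaaeceabbab')
  19 → (22, 'ceabbab')
  20 → (17, 'dcaaeceabbab')
  21 → (13, 'dcacdcaaeceabbab')
  22 → (4, 'decbaaccbdcacdcaaeceabbab')
  23 → (2, 'dedecbaaccbdcacdcaaeceabbab')
  24 → (23, 'eabbab')
  25 → (0, 'ebdedecbaaccbdcacdcaaeceabbab')
  26 → (5, 'ecbaaccbdcacdcaaeceabbab')
  27 → (21, 'eceabbab')
  28 → (3, 'edecbaaccbdcacdcaaeceabbab')

SA = [8, 19, 27, 24, 9, 15, 20, 28, 7, 26, 25, 12, 1, 18, 14, 6, 11, 10, 16, 22, 17, 13, 4, 2, 23, 0, 5, 21, 3]
rank  pair      lcp
   1  s[8:],s[19:]  2  'aa'
   2  s[19:],s[27:]  1  'a'
   3  s[27:],s[24:]  2  'ab'
   4  s[24:],s[9:]  1  'a'
   5  s[9:],s[15:]  2  'ac'
   6  s[15:],s[20:]  1  'a'
   7  s[20:],s[28:]  0  ''
   8  s[28:],s[7:]  1  'b'
   9  s[7:],s[26:]  2  'ba'
  10  s[26:],s[25:]  1  'b'
  11  s[25:],s[12:]  1  'b'
  12  s[12:],s[1:]  2  'bd'
  13  s[1:],s[18:]  0  ''
  14  s[18:],s[14:]  2  'ca'
  15  s[14:],s[6:]  1  'c'
  16  s[6:],s[11:]  2  'cb'
  17  s[11:],s[10:]  1  'c'
  18  s[10:],s[16:]  1  'c'
  19  s[16:],s[22:]  1  'c'
  20  s[22:],s[17:]  0  ''
  21  s[17:],s[13:]  3  'dca'
  22  s[13:],s[4:]  1  'd'
  23  s[4:],s[2:]  2  'de'
  24  s[2:],s[23:]  0  ''
  25  s[23:],s[0:]  1  'e'
  26  s[0:],s[5:]  1  'e'
  27  s[5:],s[21:]  2  'ec'
  28  s[21:],s[3:]  1  'e'

[0, 2, 1, 2, 1, 2, 1, 0, 1, 2, 1, 1, 2, 0, 2, 1, 2, 1, 1, 1, 0, 3, 1, 2, 0, 1, 1, 2, 1]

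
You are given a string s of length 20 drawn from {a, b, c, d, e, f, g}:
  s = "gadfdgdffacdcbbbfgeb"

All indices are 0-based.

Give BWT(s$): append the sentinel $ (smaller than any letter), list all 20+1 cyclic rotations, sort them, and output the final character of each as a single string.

rank  rotation               last
    0  $gadfdgdffacdcbbbfgeb  b
    1  acdcbbbfgeb$gadfdgdff  f
    2  adfdgdffacdcbbbfgeb$g  g
    3  b$gadfdgdffacdcbbbfge  e
    4  bbbfgeb$gadfdgdffacdc  c
    5  bbfgeb$gadfdgdffacdcb  b
    6  bfgeb$gadfdgdffacdcbb  b
    7  cbbbfgeb$gadfdgdffacd  d
    8  cdcbbbfgeb$gadfdgdffa  a
    9  dcbbbfgeb$gadfdgdffac  c
   10  dfdgdffacdcbbbfgeb$ga  a
   11  dffacdcbbbfgeb$gadfdg  g
   12  dgdffacdcbbbfgeb$gadf  f
   13  eb$gadfdgdffacdcbbbfg  g
   14  facdcbbbfgeb$gadfdgdf  f
   15  fdgdffacdcbbbfgeb$gad  d
   16  ffacdcbbbfgeb$gadfdgd  d
   17  fgeb$gadfdgdffacdcbbb  b
   18  gadfdgdffacdcbbbfgeb$  $
   19  gdffacdcbbbfgeb$gadfd  d
   20  geb$gadfdgdffacdcbbbf  f

bfgecbbdacagfgfddb$df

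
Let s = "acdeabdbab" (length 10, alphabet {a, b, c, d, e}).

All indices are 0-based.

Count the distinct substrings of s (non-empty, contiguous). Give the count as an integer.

49

rank | idx | suffix
   0 |   8 | ab
   1 |   4 | abdbab
   2 |   0 | acdeabdbab
   3 |   9 | b
   4 |   7 | bab
   5 |   5 | bdbab
   6 |   1 | cdeabdbab
   7 |   6 | dbab
   8 |   2 | deabdbab
   9 |   3 | eabdbab

SA = [8, 4, 0, 9, 7, 5, 1, 6, 2, 3]
i: (SA[i-1],SA[i]) lcp shared
  1: (8,4) 2 'ab'
  2: (4,0) 1 'a'
  3: (0,9) 0 ''
  4: (9,7) 1 'b'
  5: (7,5) 1 'b'
  6: (5,1) 0 ''
  7: (1,6) 0 ''
  8: (6,2) 1 'd'
  9: (2,3) 0 ''

n(n+1)/2 = 10·11/2 = 55
Σ LCP = 0 + 2 + 1 + 0 + 1 + 1 + 0 + 0 + 1 + 0 = 6
distinct = 55 − 6 = 49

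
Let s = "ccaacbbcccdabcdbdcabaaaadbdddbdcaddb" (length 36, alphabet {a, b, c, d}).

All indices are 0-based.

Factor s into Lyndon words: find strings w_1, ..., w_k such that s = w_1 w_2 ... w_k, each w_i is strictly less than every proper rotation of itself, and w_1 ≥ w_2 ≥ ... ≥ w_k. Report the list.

["c", "c", "aacbbcccdabcdbdcab", "aaaadbdddbdcaddb"]

emit factor 1: 'c' (i=0, period=1)
emit factor 2: 'c' (i=1, period=1)
emit factor 3: 'aacbbcccdabcdbdcab' (i=2, period=18)
emit factor 4: 'aaaadbdddbdcaddb' (i=20, period=16)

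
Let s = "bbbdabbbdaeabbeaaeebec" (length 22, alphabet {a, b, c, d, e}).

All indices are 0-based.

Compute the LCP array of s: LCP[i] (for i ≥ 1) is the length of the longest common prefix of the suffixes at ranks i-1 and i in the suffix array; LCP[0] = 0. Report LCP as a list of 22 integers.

[0, 1, 3, 1, 2, 0, 5, 2, 4, 2, 1, 3, 1, 2, 0, 0, 2, 0, 2, 1, 1, 1]

sorted suffixes:
  #0 SA[0]=15  'aaeebec'
  #1 SA[1]=4  'abbbdaeabbeaaeebec'
  #2 SA[2]=11  'abbeaaeebec'
  #3 SA[3]=9  'aeabbeaaeebec'
  #4 SA[4]=16  'aeebec'
  #5 SA[5]=0  'bbbdabbbdaeabbeaaeebec'
  #6 SA[6]=5  'bbbdaeabbeaaeebec'
  #7 SA[7]=1  'bbdabbbdaeabbeaaeebec'
  #8 SA[8]=6  'bbdaeabbeaaeebec'
  #9 SA[9]=12  'bbeaaeebec'
  #10 SA[10]=2  'bdabbbdaeabbeaaeebec'
  #11 SA[11]=7  'bdaeabbeaaeebec'
  #12 SA[12]=13  'beaaeebec'
  #13 SA[13]=19  'bec'
  #14 SA[14]=21  'c'
  #15 SA[15]=3  'dabbbdaeabbeaaeebec'
  #16 SA[16]=8  'daeabbeaaeebec'
  #17 SA[17]=14  'eaaeebec'
  #18 SA[18]=10  'eabbeaaeebec'
  #19 SA[19]=18  'ebec'
  #20 SA[20]=20  'ec'
  #21 SA[21]=17  'eebec'

SA = [15, 4, 11, 9, 16, 0, 5, 1, 6, 12, 2, 7, 13, 19, 21, 3, 8, 14, 10, 18, 20, 17]
rank  pair      lcp
   1  s[15:],s[4:]  1  'a'
   2  s[4:],s[11:]  3  'abb'
   3  s[11:],s[9:]  1  'a'
   4  s[9:],s[16:]  2  'ae'
   5  s[16:],s[0:]  0  ''
   6  s[0:],s[5:]  5  'bbbda'
   7  s[5:],s[1:]  2  'bb'
   8  s[1:],s[6:]  4  'bbda'
   9  s[6:],s[12:]  2  'bb'
  10  s[12:],s[2:]  1  'b'
  11  s[2:],s[7:]  3  'bda'
  12  s[7:],s[13:]  1  'b'
  13  s[13:],s[19:]  2  'be'
  14  s[19:],s[21:]  0  ''
  15  s[21:],s[3:]  0  ''
  16  s[3:],s[8:]  2  'da'
  17  s[8:],s[14:]  0  ''
  18  s[14:],s[10:]  2  'ea'
  19  s[10:],s[18:]  1  'e'
  20  s[18:],s[20:]  1  'e'
  21  s[20:],s[17:]  1  'e'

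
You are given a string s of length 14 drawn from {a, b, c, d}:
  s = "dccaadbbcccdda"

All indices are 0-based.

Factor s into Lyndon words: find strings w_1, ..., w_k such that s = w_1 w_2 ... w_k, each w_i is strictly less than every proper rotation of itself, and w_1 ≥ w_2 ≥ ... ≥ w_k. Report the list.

emit factor 1: 'd' (i=0, period=1)
emit factor 2: 'c' (i=1, period=1)
emit factor 3: 'c' (i=2, period=1)
emit factor 4: 'aadbbcccdd' (i=3, period=10)
emit factor 5: 'a' (i=13, period=1)

["d", "c", "c", "aadbbcccdd", "a"]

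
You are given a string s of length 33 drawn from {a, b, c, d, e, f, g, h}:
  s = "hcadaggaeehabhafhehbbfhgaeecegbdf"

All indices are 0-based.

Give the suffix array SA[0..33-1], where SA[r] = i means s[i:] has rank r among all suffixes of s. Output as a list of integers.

[11, 2, 24, 7, 14, 4, 19, 30, 20, 12, 1, 27, 3, 31, 26, 25, 8, 28, 9, 17, 32, 15, 21, 23, 6, 29, 5, 10, 13, 18, 0, 16, 22]

sorted suffixes:
  #0 SA[0]=11  'abhafhehbbfhgaeecegbdf'
  #1 SA[1]=2  'adaggaeehabhafhehbbfhgaeecegbdf'
  #2 SA[2]=24  'aeecegbdf'
  #3 SA[3]=7  'aeehabhafhehbbfhgaeecegbdf'
  #4 SA[4]=14  'afhehbbfhgaeecegbdf'
  #5 SA[5]=4  'aggaeehabhafhehbbfhgaeecegbdf'
  #6 SA[6]=19  'bbfhgaeecegbdf'
  #7 SA[7]=30  'bdf'
  #8 SA[8]=20  'bfhgaeecegbdf'
  #9 SA[9]=12  'bhafhehbbfhgaeecegbdf'
  #10 SA[10]=1  'cadaggaeehabhafhehbbfhgaeecegbdf'
  #11 SA[11]=27  'cegbdf'
  #12 SA[12]=3  'daggaeehabhafhehbbfhgaeecegbdf'
  #13 SA[13]=31  'df'
  #14 SA[14]=26  'ecegbdf'
  #15 SA[15]=25  'eecegbdf'
  #16 SA[16]=8  'eehabhafhehbbfhgaeecegbdf'
  #17 SA[17]=28  'egbdf'
  #18 SA[18]=9  'ehabhafhehbbfhgaeecegbdf'
  #19 SA[19]=17  'ehbbfhgaeecegbdf'
  #20 SA[20]=32  'f'
  #21 SA[21]=15  'fhehbbfhgaeecegbdf'
  #22 SA[22]=21  'fhgaeecegbdf'
  #23 SA[23]=23  'gaeecegbdf'
  #24 SA[24]=6  'gaeehabhafhehbbfhgaeecegbdf'
  #25 SA[25]=29  'gbdf'
  #26 SA[26]=5  'ggaeehabhafhehbbfhgaeecegbdf'
  #27 SA[27]=10  'habhafhehbbfhgaeecegbdf'
  #28 SA[28]=13  'hafhehbbfhgaeecegbdf'
  #29 SA[29]=18  'hbbfhgaeecegbdf'
  #30 SA[30]=0  'hcadaggaeehabhafhehbbfhgaeecegbdf'
  #31 SA[31]=16  'hehbbfhgaeecegbdf'
  #32 SA[32]=22  'hgaeecegbdf'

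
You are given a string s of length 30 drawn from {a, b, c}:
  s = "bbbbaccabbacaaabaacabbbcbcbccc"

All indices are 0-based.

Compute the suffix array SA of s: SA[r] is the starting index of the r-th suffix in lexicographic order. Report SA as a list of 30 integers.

sorted suffixes:
  #0 SA[0]=12  'aaabaacabbbcbcbccc'
  #1 SA[1]=13  'aabaacabbbcbcbccc'
  #2 SA[2]=16  'aacabbbcbcbccc'
  #3 SA[3]=14  'abaacabbbcbcbccc'
  #4 SA[4]=7  'abbacaaabaacabbbcbcbccc'
  #5 SA[5]=19  'abbbcbcbccc'
  #6 SA[6]=10  'acaaabaacabbbcbcbccc'
  #7 SA[7]=17  'acabbbcbcbccc'
  #8 SA[8]=4  'accabbacaaabaacabbbcbcbccc'
  #9 SA[9]=15  'baacabbbcbcbccc'
  #10 SA[10]=9  'bacaaabaacabbbcbcbccc'
  #11 SA[11]=3  'baccabbacaaabaacabbbcbcbccc'
  #12 SA[12]=8  'bbacaaabaacabbbcbcbccc'
  #13 SA[13]=2  'bbaccabbacaaabaacabbbcbcbccc'
  #14 SA[14]=1  'bbbaccabbacaaabaacabbbcbcbccc'
  #15 SA[15]=0  'bbbbaccabbacaaabaacabbbcbcbccc'
  #16 SA[16]=20  'bbbcbcbccc'
  #17 SA[17]=21  'bbcbcbccc'
  #18 SA[18]=22  'bcbcbccc'
  #19 SA[19]=24  'bcbccc'
  #20 SA[20]=26  'bccc'
  #21 SA[21]=29  'c'
  #22 SA[22]=11  'caaabaacabbbcbcbccc'
  #23 SA[23]=6  'cabbacaaabaacabbbcbcbccc'
  #24 SA[24]=18  'cabbbcbcbccc'
  #25 SA[25]=23  'cbcbccc'
  #26 SA[26]=25  'cbccc'
  #27 SA[27]=28  'cc'
  #28 SA[28]=5  'ccabbacaaabaacabbbcbcbccc'
  #29 SA[29]=27  'ccc'

[12, 13, 16, 14, 7, 19, 10, 17, 4, 15, 9, 3, 8, 2, 1, 0, 20, 21, 22, 24, 26, 29, 11, 6, 18, 23, 25, 28, 5, 27]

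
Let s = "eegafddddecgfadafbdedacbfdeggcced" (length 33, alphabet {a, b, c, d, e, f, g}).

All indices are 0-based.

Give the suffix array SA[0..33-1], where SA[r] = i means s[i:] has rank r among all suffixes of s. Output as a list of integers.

[21, 13, 15, 3, 17, 23, 22, 29, 30, 10, 32, 20, 14, 5, 6, 7, 8, 18, 25, 9, 31, 19, 0, 1, 26, 12, 16, 4, 24, 2, 28, 11, 27]

rank | idx | suffix
   0 |  21 | acbfdeggcced
   1 |  13 | adafbdedacbfdeggcced
   2 |  15 | afbdedacbfdeggcced
   3 |   3 | afddddecgfadafbdedacbfdeggcced
   4 |  17 | bdedacbfdeggcced
   5 |  23 | bfdeggcced
   6 |  22 | cbfdeggcced
   7 |  29 | cced
   8 |  30 | ced
   9 |  10 | cgfadafbdedacbfdeggcced
  10 |  32 | d
  11 |  20 | dacbfdeggcced
  12 |  14 | dafbdedacbfdeggcced
  13 |   5 | ddddecgfadafbdedacbfdeggcced
  14 |   6 | dddecgfadafbdedacbfdeggcced
  15 |   7 | ddecgfadafbdedacbfdeggcced
  16 |   8 | decgfadafbdedacbfdeggcced
  17 |  18 | dedacbfdeggcced
  18 |  25 | deggcced
  19 |   9 | ecgfadafbdedacbfdeggcced
  20 |  31 | ed
  21 |  19 | edacbfdeggcced
  22 |   0 | eegafddddecgfadafbdedacbfdeggcced
  23 |   1 | egafddddecgfadafbdedacbfdeggcced
  24 |  26 | eggcced
  25 |  12 | fadafbdedacbfdeggcced
  26 |  16 | fbdedacbfdeggcced
  27 |   4 | fddddecgfadafbdedacbfdeggcced
  28 |  24 | fdeggcced
  29 |   2 | gafddddecgfadafbdedacbfdeggcced
  30 |  28 | gcced
  31 |  11 | gfadafbdedacbfdeggcced
  32 |  27 | ggcced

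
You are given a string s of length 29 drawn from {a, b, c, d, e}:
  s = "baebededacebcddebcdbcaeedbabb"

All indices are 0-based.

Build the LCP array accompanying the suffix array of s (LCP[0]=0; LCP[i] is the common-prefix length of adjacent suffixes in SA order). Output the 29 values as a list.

[0, 1, 1, 2, 0, 1, 2, 1, 1, 2, 3, 1, 0, 1, 2, 1, 0, 1, 2, 1, 1, 2, 0, 4, 2, 1, 2, 2, 1]

sorted suffixes:
  #0 SA[0]=26  'abb'
  #1 SA[1]=8  'acebcddebcdbcaeedbabb'
  #2 SA[2]=1  'aebededacebcddebcdbcaeedbabb'
  #3 SA[3]=21  'aeedbabb'
  #4 SA[4]=28  'b'
  #5 SA[5]=25  'babb'
  #6 SA[6]=0  'baebededacebcddebcdbcaeedbabb'
  #7 SA[7]=27  'bb'
  #8 SA[8]=19  'bcaeedbabb'
  #9 SA[9]=16  'bcdbcaeedbabb'
  #10 SA[10]=11  'bcddebcdbcaeedbabb'
  #11 SA[11]=3  'bededacebcddebcdbcaeedbabb'
  #12 SA[12]=20  'caeedbabb'
  #13 SA[13]=17  'cdbcaeedbabb'
  #14 SA[14]=12  'cddebcdbcaeedbabb'
  #15 SA[15]=9  'cebcddebcdbcaeedbabb'
  #16 SA[16]=7  'dacebcddebcdbcaeedbabb'
  #17 SA[17]=24  'dbabb'
  #18 SA[18]=18  'dbcaeedbabb'
  #19 SA[19]=13  'ddebcdbcaeedbabb'
  #20 SA[20]=14  'debcdbcaeedbabb'
  #21 SA[21]=5  'dedacebcddebcdbcaeedbabb'
  #22 SA[22]=15  'ebcdbcaeedbabb'
  #23 SA[23]=10  'ebcddebcdbcaeedbabb'
  #24 SA[24]=2  'ebededacebcddebcdbcaeedbabb'
  #25 SA[25]=6  'edacebcddebcdbcaeedbabb'
  #26 SA[26]=23  'edbabb'
  #27 SA[27]=4  'ededacebcddebcdbcaeedbabb'
  #28 SA[28]=22  'eedbabb'

SA = [26, 8, 1, 21, 28, 25, 0, 27, 19, 16, 11, 3, 20, 17, 12, 9, 7, 24, 18, 13, 14, 5, 15, 10, 2, 6, 23, 4, 22]
[i] adj suffixes → lcp
  [1] 26/8 → 1 ('a')
  [2] 8/1 → 1 ('a')
  [3] 1/21 → 2 ('ae')
  [4] 21/28 → 0 ('')
  [5] 28/25 → 1 ('b')
  [6] 25/0 → 2 ('ba')
  [7] 0/27 → 1 ('b')
  [8] 27/19 → 1 ('b')
  [9] 19/16 → 2 ('bc')
  [10] 16/11 → 3 ('bcd')
  [11] 11/3 → 1 ('b')
  [12] 3/20 → 0 ('')
  [13] 20/17 → 1 ('c')
  [14] 17/12 → 2 ('cd')
  [15] 12/9 → 1 ('c')
  [16] 9/7 → 0 ('')
  [17] 7/24 → 1 ('d')
  [18] 24/18 → 2 ('db')
  [19] 18/13 → 1 ('d')
  [20] 13/14 → 1 ('d')
  [21] 14/5 → 2 ('de')
  [22] 5/15 → 0 ('')
  [23] 15/10 → 4 ('ebcd')
  [24] 10/2 → 2 ('eb')
  [25] 2/6 → 1 ('e')
  [26] 6/23 → 2 ('ed')
  [27] 23/4 → 2 ('ed')
  [28] 4/22 → 1 ('e')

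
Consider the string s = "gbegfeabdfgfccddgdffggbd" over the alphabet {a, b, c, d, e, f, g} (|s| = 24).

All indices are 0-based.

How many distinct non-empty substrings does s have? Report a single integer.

278

sorted suffixes:
  #0 SA[0]=6  'abdfgfccddgdffggbd'
  #1 SA[1]=22  'bd'
  #2 SA[2]=7  'bdfgfccddgdffggbd'
  #3 SA[3]=1  'begfeabdfgfccddgdffggbd'
  #4 SA[4]=12  'ccddgdffggbd'
  #5 SA[5]=13  'cddgdffggbd'
  #6 SA[6]=23  'd'
  #7 SA[7]=14  'ddgdffggbd'
  #8 SA[8]=17  'dffggbd'
  #9 SA[9]=8  'dfgfccddgdffggbd'
  #10 SA[10]=15  'dgdffggbd'
  #11 SA[11]=5  'eabdfgfccddgdffggbd'
  #12 SA[12]=2  'egfeabdfgfccddgdffggbd'
  #13 SA[13]=11  'fccddgdffggbd'
  #14 SA[14]=4  'feabdfgfccddgdffggbd'
  #15 SA[15]=18  'ffggbd'
  #16 SA[16]=9  'fgfccddgdffggbd'
  #17 SA[17]=19  'fggbd'
  #18 SA[18]=21  'gbd'
  #19 SA[19]=0  'gbegfeabdfgfccddgdffggbd'
  #20 SA[20]=16  'gdffggbd'
  #21 SA[21]=10  'gfccddgdffggbd'
  #22 SA[22]=3  'gfeabdfgfccddgdffggbd'
  #23 SA[23]=20  'ggbd'

SA = [6, 22, 7, 1, 12, 13, 23, 14, 17, 8, 15, 5, 2, 11, 4, 18, 9, 19, 21, 0, 16, 10, 3, 20]
i: (SA[i-1],SA[i]) lcp shared
  1: (6,22) 0 ''
  2: (22,7) 2 'bd'
  3: (7,1) 1 'b'
  4: (1,12) 0 ''
  5: (12,13) 1 'c'
  6: (13,23) 0 ''
  7: (23,14) 1 'd'
  8: (14,17) 1 'd'
  9: (17,8) 2 'df'
  10: (8,15) 1 'd'
  11: (15,5) 0 ''
  12: (5,2) 1 'e'
  13: (2,11) 0 ''
  14: (11,4) 1 'f'
  15: (4,18) 1 'f'
  16: (18,9) 1 'f'
  17: (9,19) 2 'fg'
  18: (19,21) 0 ''
  19: (21,0) 2 'gb'
  20: (0,16) 1 'g'
  21: (16,10) 1 'g'
  22: (10,3) 2 'gf'
  23: (3,20) 1 'g'

n(n+1)/2 = 24·25/2 = 300
Σ LCP = 0 + 0 + 2 + 1 + 0 + 1 + 0 + 1 + 1 + 2 + 1 + 0 + 1 + 0 + 1 + 1 + 1 + 2 + 0 + 2 + 1 + 1 + 2 + 1 = 22
distinct = 300 − 22 = 278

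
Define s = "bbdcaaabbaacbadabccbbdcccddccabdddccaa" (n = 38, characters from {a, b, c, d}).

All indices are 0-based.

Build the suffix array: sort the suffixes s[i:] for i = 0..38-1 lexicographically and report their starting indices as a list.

rank→(start, suffix):
  0 → (37, 'a')
  1 → (36, 'aa')
  2 → (4, 'aaabbaacbadabccbbdcccddccabdddccaa')
  3 → (5, 'aabbaacbadabccbbdcccddccabdddccaa')
  4 → (9, 'aacbadabccbbdcccddccabdddccaa')
  5 → (6, 'abbaacbadabccbbdcccddccabdddccaa')
  6 → (15, 'abccbbdcccddccabdddccaa')
  7 → (29, 'abdddccaa')
  8 → (10, 'acbadabccbbdcccddccabdddccaa')
  9 → (13, 'adabccbbdcccddccabdddccaa')
  10 → (8, 'baacbadabccbbdcccddccabdddccaa')
  11 → (12, 'badabccbbdcccddccabdddccaa')
  12 → (7, 'bbaacbadabccbbdcccddccabdddccaa')
  13 → (0, 'bbdcaaabbaacbadabccbbdcccddccabdddccaa')
  14 → (19, 'bbdcccddccabdddccaa')
  15 → (16, 'bccbbdcccddccabdddccaa')
  16 → (1, 'bdcaaabbaacbadabccbbdcccddccabdddccaa')
  17 → (20, 'bdcccddccabdddccaa')
  18 → (30, 'bdddccaa')
  19 → (35, 'caa')
  20 → (3, 'caaabbaacbadabccbbdcccddccabdddccaa')
  21 → (28, 'cabdddccaa')
  22 → (11, 'cbadabccbbdcccddccabdddccaa')
  23 → (18, 'cbbdcccddccabdddccaa')
  24 → (34, 'ccaa')
  25 → (27, 'ccabdddccaa')
  26 → (17, 'ccbbdcccddccabdddccaa')
  27 → (22, 'cccddccabdddccaa')
  28 → (23, 'ccddccabdddccaa')
  29 → (24, 'cddccabdddccaa')
  30 → (14, 'dabccbbdcccddccabdddccaa')
  31 → (2, 'dcaaabbaacbadabccbbdcccddccabdddccaa')
  32 → (33, 'dccaa')
  33 → (26, 'dccabdddccaa')
  34 → (21, 'dcccddccabdddccaa')
  35 → (32, 'ddccaa')
  36 → (25, 'ddccabdddccaa')
  37 → (31, 'dddccaa')

[37, 36, 4, 5, 9, 6, 15, 29, 10, 13, 8, 12, 7, 0, 19, 16, 1, 20, 30, 35, 3, 28, 11, 18, 34, 27, 17, 22, 23, 24, 14, 2, 33, 26, 21, 32, 25, 31]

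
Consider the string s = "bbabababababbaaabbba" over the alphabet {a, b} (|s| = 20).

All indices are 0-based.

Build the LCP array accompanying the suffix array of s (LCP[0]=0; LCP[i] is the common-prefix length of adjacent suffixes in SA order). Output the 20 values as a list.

sorted suffixes:
  #0 SA[0]=19  'a'
  #1 SA[1]=13  'aaabbba'
  #2 SA[2]=14  'aabbba'
  #3 SA[3]=2  'abababababbaaabbba'
  #4 SA[4]=4  'ababababbaaabbba'
  #5 SA[5]=6  'abababbaaabbba'
  #6 SA[6]=8  'ababbaaabbba'
  #7 SA[7]=10  'abbaaabbba'
  #8 SA[8]=15  'abbba'
  #9 SA[9]=18  'ba'
  #10 SA[10]=12  'baaabbba'
  #11 SA[11]=1  'babababababbaaabbba'
  #12 SA[12]=3  'bababababbaaabbba'
  #13 SA[13]=5  'babababbaaabbba'
  #14 SA[14]=7  'bababbaaabbba'
  #15 SA[15]=9  'babbaaabbba'
  #16 SA[16]=17  'bba'
  #17 SA[17]=11  'bbaaabbba'
  #18 SA[18]=0  'bbabababababbaaabbba'
  #19 SA[19]=16  'bbba'

SA = [19, 13, 14, 2, 4, 6, 8, 10, 15, 18, 12, 1, 3, 5, 7, 9, 17, 11, 0, 16]
[i] adj suffixes → lcp
  [1] 19/13 → 1 ('a')
  [2] 13/14 → 2 ('aa')
  [3] 14/2 → 1 ('a')
  [4] 2/4 → 8 ('abababab')
  [5] 4/6 → 6 ('ababab')
  [6] 6/8 → 4 ('abab')
  [7] 8/10 → 2 ('ab')
  [8] 10/15 → 3 ('abb')
  [9] 15/18 → 0 ('')
  [10] 18/12 → 2 ('ba')
  [11] 12/1 → 2 ('ba')
  [12] 1/3 → 9 ('babababab')
  [13] 3/5 → 7 ('bababab')
  [14] 5/7 → 5 ('babab')
  [15] 7/9 → 3 ('bab')
  [16] 9/17 → 1 ('b')
  [17] 17/11 → 3 ('bba')
  [18] 11/0 → 3 ('bba')
  [19] 0/16 → 2 ('bb')

[0, 1, 2, 1, 8, 6, 4, 2, 3, 0, 2, 2, 9, 7, 5, 3, 1, 3, 3, 2]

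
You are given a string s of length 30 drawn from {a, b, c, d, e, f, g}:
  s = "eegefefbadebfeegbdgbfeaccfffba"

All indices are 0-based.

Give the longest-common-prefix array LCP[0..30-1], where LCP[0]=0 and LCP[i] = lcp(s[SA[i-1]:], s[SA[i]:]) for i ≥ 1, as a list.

[0, 1, 1, 0, 2, 1, 1, 3, 0, 1, 0, 1, 0, 1, 1, 3, 1, 2, 1, 2, 0, 3, 1, 2, 2, 1, 2, 0, 2, 1]

rank→(start, suffix):
  0 → (29, 'a')
  1 → (22, 'accfffba')
  2 → (8, 'adebfeegbdgbfeaccfffba')
  3 → (28, 'ba')
  4 → (7, 'badebfeegbdgbfeaccfffba')
  5 → (16, 'bdgbfeaccfffba')
  6 → (19, 'bfeaccfffba')
  7 → (11, 'bfeegbdgbfeaccfffba')
  8 → (23, 'ccfffba')
  9 → (24, 'cfffba')
  10 → (9, 'debfeegbdgbfeaccfffba')
  11 → (17, 'dgbfeaccfffba')
  12 → (21, 'eaccfffba')
  13 → (10, 'ebfeegbdgbfeaccfffba')
  14 → (13, 'eegbdgbfeaccfffba')
  15 → (0, 'eegefefbadebfeegbdgbfeaccfffba')
  16 → (5, 'efbadebfeegbdgbfeaccfffba')
  17 → (3, 'efefbadebfeegbdgbfeaccfffba')
  18 → (14, 'egbdgbfeaccfffba')
  19 → (1, 'egefefbadebfeegbdgbfeaccfffba')
  20 → (27, 'fba')
  21 → (6, 'fbadebfeegbdgbfeaccfffba')
  22 → (20, 'feaccfffba')
  23 → (12, 'feegbdgbfeaccfffba')
  24 → (4, 'fefbadebfeegbdgbfeaccfffba')
  25 → (26, 'ffba')
  26 → (25, 'fffba')
  27 → (15, 'gbdgbfeaccfffba')
  28 → (18, 'gbfeaccfffba')
  29 → (2, 'gefefbadebfeegbdgbfeaccfffba')

SA = [29, 22, 8, 28, 7, 16, 19, 11, 23, 24, 9, 17, 21, 10, 13, 0, 5, 3, 14, 1, 27, 6, 20, 12, 4, 26, 25, 15, 18, 2]
rank  pair      lcp
   1  s[29:],s[22:]  1  'a'
   2  s[22:],s[8:]  1  'a'
   3  s[8:],s[28:]  0  ''
   4  s[28:],s[7:]  2  'ba'
   5  s[7:],s[16:]  1  'b'
   6  s[16:],s[19:]  1  'b'
   7  s[19:],s[11:]  3  'bfe'
   8  s[11:],s[23:]  0  ''
   9  s[23:],s[24:]  1  'c'
  10  s[24:],s[9:]  0  ''
  11  s[9:],s[17:]  1  'd'
  12  s[17:],s[21:]  0  ''
  13  s[21:],s[10:]  1  'e'
  14  s[10:],s[13:]  1  'e'
  15  s[13:],s[0:]  3  'eeg'
  16  s[0:],s[5:]  1  'e'
  17  s[5:],s[3:]  2  'ef'
  18  s[3:],s[14:]  1  'e'
  19  s[14:],s[1:]  2  'eg'
  20  s[1:],s[27:]  0  ''
  21  s[27:],s[6:]  3  'fba'
  22  s[6:],s[20:]  1  'f'
  23  s[20:],s[12:]  2  'fe'
  24  s[12:],s[4:]  2  'fe'
  25  s[4:],s[26:]  1  'f'
  26  s[26:],s[25:]  2  'ff'
  27  s[25:],s[15:]  0  ''
  28  s[15:],s[18:]  2  'gb'
  29  s[18:],s[2:]  1  'g'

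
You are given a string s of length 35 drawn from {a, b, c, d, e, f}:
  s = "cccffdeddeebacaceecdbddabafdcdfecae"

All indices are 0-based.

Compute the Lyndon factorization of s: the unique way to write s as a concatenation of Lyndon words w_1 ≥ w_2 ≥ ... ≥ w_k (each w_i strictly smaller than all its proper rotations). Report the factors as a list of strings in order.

["cccffdeddee", "b", "acaceecdbdd", "abafdcdfecae"]

emit factor 1: 'cccffdeddee' (i=0, period=11)
emit factor 2: 'b' (i=11, period=1)
emit factor 3: 'acaceecdbdd' (i=12, period=11)
emit factor 4: 'abafdcdfecae' (i=23, period=12)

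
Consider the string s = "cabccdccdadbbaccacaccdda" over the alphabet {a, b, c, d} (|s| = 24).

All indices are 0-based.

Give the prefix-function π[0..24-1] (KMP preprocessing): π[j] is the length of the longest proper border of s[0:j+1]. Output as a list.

π[0] = 0
j=1 s[j]='a': π[1]=0 (border '')
j=2 s[j]='b': π[2]=0 (border '')
j=3 s[j]='c': π[3]=1 (border 'c')
j=4 s[j]='c': k: 1→0; π[4]=1 (border 'c')
j=5 s[j]='d': k: 1→0; π[5]=0 (border '')
j=6 s[j]='c': π[6]=1 (border 'c')
j=7 s[j]='c': k: 1→0; π[7]=1 (border 'c')
j=8 s[j]='d': k: 1→0; π[8]=0 (border '')
j=9 s[j]='a': π[9]=0 (border '')
j=10 s[j]='d': π[10]=0 (border '')
j=11 s[j]='b': π[11]=0 (border '')
j=12 s[j]='b': π[12]=0 (border '')
j=13 s[j]='a': π[13]=0 (border '')
j=14 s[j]='c': π[14]=1 (border 'c')
j=15 s[j]='c': k: 1→0; π[15]=1 (border 'c')
j=16 s[j]='a': π[16]=2 (border 'ca')
j=17 s[j]='c': k: 2→0; π[17]=1 (border 'c')
j=18 s[j]='a': π[18]=2 (border 'ca')
j=19 s[j]='c': k: 2→0; π[19]=1 (border 'c')
j=20 s[j]='c': k: 1→0; π[20]=1 (border 'c')
j=21 s[j]='d': k: 1→0; π[21]=0 (border '')
j=22 s[j]='d': π[22]=0 (border '')
j=23 s[j]='a': π[23]=0 (border '')

[0, 0, 0, 1, 1, 0, 1, 1, 0, 0, 0, 0, 0, 0, 1, 1, 2, 1, 2, 1, 1, 0, 0, 0]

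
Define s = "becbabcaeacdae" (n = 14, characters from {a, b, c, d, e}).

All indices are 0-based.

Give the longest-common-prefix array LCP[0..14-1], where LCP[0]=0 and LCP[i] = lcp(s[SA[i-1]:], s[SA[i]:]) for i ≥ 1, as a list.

[0, 1, 1, 2, 0, 1, 1, 0, 1, 1, 0, 0, 1, 1]

rank→(start, suffix):
  0 → (4, 'abcaeacdae')
  1 → (9, 'acdae')
  2 → (12, 'ae')
  3 → (7, 'aeacdae')
  4 → (3, 'babcaeacdae')
  5 → (5, 'bcaeacdae')
  6 → (0, 'becbabcaeacdae')
  7 → (6, 'caeacdae')
  8 → (2, 'cbabcaeacdae')
  9 → (10, 'cdae')
  10 → (11, 'dae')
  11 → (13, 'e')
  12 → (8, 'eacdae')
  13 → (1, 'ecbabcaeacdae')

SA = [4, 9, 12, 7, 3, 5, 0, 6, 2, 10, 11, 13, 8, 1]
rank  pair      lcp
   1  s[4:],s[9:]  1  'a'
   2  s[9:],s[12:]  1  'a'
   3  s[12:],s[7:]  2  'ae'
   4  s[7:],s[3:]  0  ''
   5  s[3:],s[5:]  1  'b'
   6  s[5:],s[0:]  1  'b'
   7  s[0:],s[6:]  0  ''
   8  s[6:],s[2:]  1  'c'
   9  s[2:],s[10:]  1  'c'
  10  s[10:],s[11:]  0  ''
  11  s[11:],s[13:]  0  ''
  12  s[13:],s[8:]  1  'e'
  13  s[8:],s[1:]  1  'e'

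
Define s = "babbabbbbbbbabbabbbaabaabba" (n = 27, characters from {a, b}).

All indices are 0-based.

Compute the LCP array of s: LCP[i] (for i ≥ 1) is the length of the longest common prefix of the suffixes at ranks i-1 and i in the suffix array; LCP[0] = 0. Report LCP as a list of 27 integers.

[0, 1, 3, 1, 2, 4, 7, 3, 4, 0, 2, 4, 2, 8, 4, 5, 1, 3, 3, 5, 6, 2, 4, 3, 4, 5, 6]

sorted suffixes:
  #0 SA[0]=26  'a'
  #1 SA[1]=19  'aabaabba'
  #2 SA[2]=22  'aabba'
  #3 SA[3]=20  'abaabba'
  #4 SA[4]=23  'abba'
  #5 SA[5]=12  'abbabbbaabaabba'
  #6 SA[6]=1  'abbabbbbbbbabbabbbaabaabba'
  #7 SA[7]=15  'abbbaabaabba'
  #8 SA[8]=4  'abbbbbbbabbabbbaabaabba'
  #9 SA[9]=25  'ba'
  #10 SA[10]=18  'baabaabba'
  #11 SA[11]=21  'baabba'
  #12 SA[12]=11  'babbabbbaabaabba'
  #13 SA[13]=0  'babbabbbbbbbabbabbbaabaabba'
  #14 SA[14]=14  'babbbaabaabba'
  #15 SA[15]=3  'babbbbbbbabbabbbaabaabba'
  #16 SA[16]=24  'bba'
  #17 SA[17]=17  'bbaabaabba'
  #18 SA[18]=10  'bbabbabbbaabaabba'
  #19 SA[19]=13  'bbabbbaabaabba'
  #20 SA[20]=2  'bbabbbbbbbabbabbbaabaabba'
  #21 SA[21]=16  'bbbaabaabba'
  #22 SA[22]=9  'bbbabbabbbaabaabba'
  #23 SA[23]=8  'bbbbabbabbbaabaabba'
  #24 SA[24]=7  'bbbbbabbabbbaabaabba'
  #25 SA[25]=6  'bbbbbbabbabbbaabaabba'
  #26 SA[26]=5  'bbbbbbbabbabbbaabaabba'

SA = [26, 19, 22, 20, 23, 12, 1, 15, 4, 25, 18, 21, 11, 0, 14, 3, 24, 17, 10, 13, 2, 16, 9, 8, 7, 6, 5]
rank  pair      lcp
   1  s[26:],s[19:]  1  'a'
   2  s[19:],s[22:]  3  'aab'
   3  s[22:],s[20:]  1  'a'
   4  s[20:],s[23:]  2  'ab'
   5  s[23:],s[12:]  4  'abba'
   6  s[12:],s[1:]  7  'abbabbb'
   7  s[1:],s[15:]  3  'abb'
   8  s[15:],s[4:]  4  'abbb'
   9  s[4:],s[25:]  0  ''
  10  s[25:],s[18:]  2  'ba'
  11  s[18:],s[21:]  4  'baab'
  12  s[21:],s[11:]  2  'ba'
  13  s[11:],s[0:]  8  'babbabbb'
  14  s[0:],s[14:]  4  'babb'
  15  s[14:],s[3:]  5  'babbb'
  16  s[3:],s[24:]  1  'b'
  17  s[24:],s[17:]  3  'bba'
  18  s[17:],s[10:]  3  'bba'
  19  s[10:],s[13:]  5  'bbabb'
  20  s[13:],s[2:]  6  'bbabbb'
  21  s[2:],s[16:]  2  'bb'
  22  s[16:],s[9:]  4  'bbba'
  23  s[9:],s[8:]  3  'bbb'
  24  s[8:],s[7:]  4  'bbbb'
  25  s[7:],s[6:]  5  'bbbbb'
  26  s[6:],s[5:]  6  'bbbbbb'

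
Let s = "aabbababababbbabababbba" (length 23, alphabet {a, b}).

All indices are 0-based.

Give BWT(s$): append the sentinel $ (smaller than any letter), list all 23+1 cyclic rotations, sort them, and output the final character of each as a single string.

rank  rotation                  last
    0  $aabbababababbbabababbba  a
    1  a$aabbababababbbabababbb  b
    2  aabbababababbbabababbba$  $
    3  ababababbbabababbba$aabb  b
    4  abababbba$aabbababababbb  b
    5  abababbbabababbba$aabbab  b
    6  ababbba$aabbababababbbab  b
    7  ababbbabababbba$aabbabab  b
    8  abbababababbbabababbba$a  a
    9  abbba$aabbababababbbabab  b
   10  abbbabababbba$aabbababab  b
   11  ba$aabbababababbbabababb  b
   12  bababababbbabababbba$aab  b
   13  babababbba$aabbababababb  b
   14  babababbbabababbba$aabba  a
   15  bababbba$aabbababababbba  a
   16  bababbbabababbba$aabbaba  a
   17  babbba$aabbababababbbaba  a
   18  babbbabababbba$aabbababa  a
   19  bba$aabbababababbbababab  b
   20  bbababababbbabababbba$aa  a
   21  bbabababbba$aabbabababab  b
   22  bbba$aabbababababbbababa  a
   23  bbbabababbba$aabbabababa  a

ab$bbbbbabbbbbaaaaababaa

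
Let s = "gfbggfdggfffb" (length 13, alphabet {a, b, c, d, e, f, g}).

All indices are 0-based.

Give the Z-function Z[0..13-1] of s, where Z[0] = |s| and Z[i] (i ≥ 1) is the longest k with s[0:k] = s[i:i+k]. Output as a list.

[13, 0, 0, 1, 2, 0, 0, 1, 2, 0, 0, 0, 0]

Z[0]=13
i=1: fresh scan; Z[1]=0
i=2: fresh scan; Z[2]=0
i=3: fresh scan; Z[3]=1 extend→box=[3,4)
i=4: fresh scan; Z[4]=2 extend→box=[4,6)
i=5: min(r-i=1, Z[1]=0)=0; Z[5]=0
i=6: fresh scan; Z[6]=0
i=7: fresh scan; Z[7]=1 extend→box=[7,8)
i=8: fresh scan; Z[8]=2 extend→box=[8,10)
i=9: min(r-i=1, Z[1]=0)=0; Z[9]=0
i=10: fresh scan; Z[10]=0
i=11: fresh scan; Z[11]=0
i=12: fresh scan; Z[12]=0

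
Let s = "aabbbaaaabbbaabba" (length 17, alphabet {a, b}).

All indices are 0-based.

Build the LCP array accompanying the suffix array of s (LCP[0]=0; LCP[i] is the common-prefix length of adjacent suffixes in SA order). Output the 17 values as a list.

[0, 1, 3, 2, 4, 7, 1, 3, 6, 0, 2, 3, 1, 3, 4, 2, 5]

rank | idx | suffix
   0 |  16 | a
   1 |   5 | aaaabbbaabba
   2 |   6 | aaabbbaabba
   3 |  12 | aabba
   4 |   0 | aabbbaaaabbbaabba
   5 |   7 | aabbbaabba
   6 |  13 | abba
   7 |   1 | abbbaaaabbbaabba
   8 |   8 | abbbaabba
   9 |  15 | ba
  10 |   4 | baaaabbbaabba
  11 |  11 | baabba
  12 |  14 | bba
  13 |   3 | bbaaaabbbaabba
  14 |  10 | bbaabba
  15 |   2 | bbbaaaabbbaabba
  16 |   9 | bbbaabba

SA = [16, 5, 6, 12, 0, 7, 13, 1, 8, 15, 4, 11, 14, 3, 10, 2, 9]
i: (SA[i-1],SA[i]) lcp shared
  1: (16,5) 1 'a'
  2: (5,6) 3 'aaa'
  3: (6,12) 2 'aa'
  4: (12,0) 4 'aabb'
  5: (0,7) 7 'aabbbaa'
  6: (7,13) 1 'a'
  7: (13,1) 3 'abb'
  8: (1,8) 6 'abbbaa'
  9: (8,15) 0 ''
  10: (15,4) 2 'ba'
  11: (4,11) 3 'baa'
  12: (11,14) 1 'b'
  13: (14,3) 3 'bba'
  14: (3,10) 4 'bbaa'
  15: (10,2) 2 'bb'
  16: (2,9) 5 'bbbaa'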